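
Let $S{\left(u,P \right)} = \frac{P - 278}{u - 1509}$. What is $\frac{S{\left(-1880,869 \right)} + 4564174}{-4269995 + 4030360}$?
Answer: $- \frac{3093597019}{162424603} \approx -19.046$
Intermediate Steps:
$S{\left(u,P \right)} = \frac{-278 + P}{-1509 + u}$
$\frac{S{\left(-1880,869 \right)} + 4564174}{-4269995 + 4030360} = \frac{\frac{-278 + 869}{-1509 - 1880} + 4564174}{-4269995 + 4030360} = \frac{\frac{1}{-3389} \cdot 591 + 4564174}{-239635} = \left(\left(- \frac{1}{3389}\right) 591 + 4564174\right) \left(- \frac{1}{239635}\right) = \left(- \frac{591}{3389} + 4564174\right) \left(- \frac{1}{239635}\right) = \frac{15467985095}{3389} \left(- \frac{1}{239635}\right) = - \frac{3093597019}{162424603}$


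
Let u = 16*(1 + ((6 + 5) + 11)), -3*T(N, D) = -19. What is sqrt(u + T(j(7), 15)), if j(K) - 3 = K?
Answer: sqrt(3369)/3 ≈ 19.348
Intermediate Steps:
j(K) = 3 + K
T(N, D) = 19/3 (T(N, D) = -1/3*(-19) = 19/3)
u = 368 (u = 16*(1 + (11 + 11)) = 16*(1 + 22) = 16*23 = 368)
sqrt(u + T(j(7), 15)) = sqrt(368 + 19/3) = sqrt(1123/3) = sqrt(3369)/3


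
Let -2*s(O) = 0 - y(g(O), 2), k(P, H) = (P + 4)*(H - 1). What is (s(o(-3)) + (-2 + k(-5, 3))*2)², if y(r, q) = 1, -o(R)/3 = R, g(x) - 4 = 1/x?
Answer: 225/4 ≈ 56.250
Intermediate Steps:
g(x) = 4 + 1/x
o(R) = -3*R
k(P, H) = (-1 + H)*(4 + P) (k(P, H) = (4 + P)*(-1 + H) = (-1 + H)*(4 + P))
s(O) = ½ (s(O) = -(0 - 1*1)/2 = -(0 - 1)/2 = -½*(-1) = ½)
(s(o(-3)) + (-2 + k(-5, 3))*2)² = (½ + (-2 + (-4 - 1*(-5) + 4*3 + 3*(-5)))*2)² = (½ + (-2 + (-4 + 5 + 12 - 15))*2)² = (½ + (-2 - 2)*2)² = (½ - 4*2)² = (½ - 8)² = (-15/2)² = 225/4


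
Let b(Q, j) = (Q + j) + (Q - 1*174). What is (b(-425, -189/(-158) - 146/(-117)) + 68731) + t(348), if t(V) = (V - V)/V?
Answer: 1251676783/18486 ≈ 67710.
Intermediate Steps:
b(Q, j) = -174 + j + 2*Q (b(Q, j) = (Q + j) + (Q - 174) = (Q + j) + (-174 + Q) = -174 + j + 2*Q)
t(V) = 0 (t(V) = 0/V = 0)
(b(-425, -189/(-158) - 146/(-117)) + 68731) + t(348) = ((-174 + (-189/(-158) - 146/(-117)) + 2*(-425)) + 68731) + 0 = ((-174 + (-189*(-1/158) - 146*(-1/117)) - 850) + 68731) + 0 = ((-174 + (189/158 + 146/117) - 850) + 68731) + 0 = ((-174 + 45181/18486 - 850) + 68731) + 0 = (-18884483/18486 + 68731) + 0 = 1251676783/18486 + 0 = 1251676783/18486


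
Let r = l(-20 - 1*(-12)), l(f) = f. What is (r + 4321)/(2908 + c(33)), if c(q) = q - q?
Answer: 4313/2908 ≈ 1.4832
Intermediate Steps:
r = -8 (r = -20 - 1*(-12) = -20 + 12 = -8)
c(q) = 0
(r + 4321)/(2908 + c(33)) = (-8 + 4321)/(2908 + 0) = 4313/2908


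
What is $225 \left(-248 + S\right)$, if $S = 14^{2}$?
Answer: $-11700$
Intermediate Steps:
$S = 196$
$225 \left(-248 + S\right) = 225 \left(-248 + 196\right) = 225 \left(-52\right) = -11700$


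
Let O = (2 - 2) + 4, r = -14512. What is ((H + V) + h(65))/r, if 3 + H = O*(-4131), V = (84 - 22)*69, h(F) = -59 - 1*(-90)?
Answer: 6109/7256 ≈ 0.84192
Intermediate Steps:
h(F) = 31 (h(F) = -59 + 90 = 31)
V = 4278 (V = 62*69 = 4278)
O = 4 (O = 0 + 4 = 4)
H = -16527 (H = -3 + 4*(-4131) = -3 - 16524 = -16527)
((H + V) + h(65))/r = ((-16527 + 4278) + 31)/(-14512) = (-12249 + 31)*(-1/14512) = -12218*(-1/14512) = 6109/7256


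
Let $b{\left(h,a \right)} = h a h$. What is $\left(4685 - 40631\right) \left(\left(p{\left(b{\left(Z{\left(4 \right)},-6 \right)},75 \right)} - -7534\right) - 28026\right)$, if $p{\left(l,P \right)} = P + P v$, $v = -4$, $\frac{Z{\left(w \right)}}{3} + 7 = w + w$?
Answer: $744693282$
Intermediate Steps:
$Z{\left(w \right)} = -21 + 6 w$ ($Z{\left(w \right)} = -21 + 3 \left(w + w\right) = -21 + 3 \cdot 2 w = -21 + 6 w$)
$b{\left(h,a \right)} = a h^{2}$
$p{\left(l,P \right)} = - 3 P$ ($p{\left(l,P \right)} = P + P \left(-4\right) = P - 4 P = - 3 P$)
$\left(4685 - 40631\right) \left(\left(p{\left(b{\left(Z{\left(4 \right)},-6 \right)},75 \right)} - -7534\right) - 28026\right) = \left(4685 - 40631\right) \left(\left(\left(-3\right) 75 - -7534\right) - 28026\right) = - 35946 \left(\left(-225 + 7534\right) - 28026\right) = - 35946 \left(7309 - 28026\right) = \left(-35946\right) \left(-20717\right) = 744693282$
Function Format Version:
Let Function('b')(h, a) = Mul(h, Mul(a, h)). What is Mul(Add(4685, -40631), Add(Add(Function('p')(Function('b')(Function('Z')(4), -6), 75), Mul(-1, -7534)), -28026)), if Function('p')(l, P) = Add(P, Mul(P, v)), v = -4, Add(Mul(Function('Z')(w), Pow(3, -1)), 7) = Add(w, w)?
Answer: 744693282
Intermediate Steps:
Function('Z')(w) = Add(-21, Mul(6, w)) (Function('Z')(w) = Add(-21, Mul(3, Add(w, w))) = Add(-21, Mul(3, Mul(2, w))) = Add(-21, Mul(6, w)))
Function('b')(h, a) = Mul(a, Pow(h, 2))
Function('p')(l, P) = Mul(-3, P) (Function('p')(l, P) = Add(P, Mul(P, -4)) = Add(P, Mul(-4, P)) = Mul(-3, P))
Mul(Add(4685, -40631), Add(Add(Function('p')(Function('b')(Function('Z')(4), -6), 75), Mul(-1, -7534)), -28026)) = Mul(Add(4685, -40631), Add(Add(Mul(-3, 75), Mul(-1, -7534)), -28026)) = Mul(-35946, Add(Add(-225, 7534), -28026)) = Mul(-35946, Add(7309, -28026)) = Mul(-35946, -20717) = 744693282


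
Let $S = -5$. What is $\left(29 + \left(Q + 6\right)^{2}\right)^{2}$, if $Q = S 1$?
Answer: $900$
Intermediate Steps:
$Q = -5$ ($Q = \left(-5\right) 1 = -5$)
$\left(29 + \left(Q + 6\right)^{2}\right)^{2} = \left(29 + \left(-5 + 6\right)^{2}\right)^{2} = \left(29 + 1^{2}\right)^{2} = \left(29 + 1\right)^{2} = 30^{2} = 900$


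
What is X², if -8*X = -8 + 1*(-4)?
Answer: 9/4 ≈ 2.2500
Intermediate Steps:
X = 3/2 (X = -(-8 + 1*(-4))/8 = -(-8 - 4)/8 = -⅛*(-12) = 3/2 ≈ 1.5000)
X² = (3/2)² = 9/4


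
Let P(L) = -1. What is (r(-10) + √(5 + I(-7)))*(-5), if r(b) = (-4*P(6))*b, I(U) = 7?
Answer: 200 - 10*√3 ≈ 182.68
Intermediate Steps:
r(b) = 4*b (r(b) = (-4*(-1))*b = 4*b)
(r(-10) + √(5 + I(-7)))*(-5) = (4*(-10) + √(5 + 7))*(-5) = (-40 + √12)*(-5) = (-40 + 2*√3)*(-5) = 200 - 10*√3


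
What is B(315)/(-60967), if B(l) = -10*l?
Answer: 3150/60967 ≈ 0.051667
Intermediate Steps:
B(315)/(-60967) = -10*315/(-60967) = -3150*(-1/60967) = 3150/60967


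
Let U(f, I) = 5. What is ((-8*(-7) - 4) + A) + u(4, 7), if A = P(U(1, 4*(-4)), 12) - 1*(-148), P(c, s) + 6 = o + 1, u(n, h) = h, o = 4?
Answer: 206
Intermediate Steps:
P(c, s) = -1 (P(c, s) = -6 + (4 + 1) = -6 + 5 = -1)
A = 147 (A = -1 - 1*(-148) = -1 + 148 = 147)
((-8*(-7) - 4) + A) + u(4, 7) = ((-8*(-7) - 4) + 147) + 7 = ((56 - 4) + 147) + 7 = (52 + 147) + 7 = 199 + 7 = 206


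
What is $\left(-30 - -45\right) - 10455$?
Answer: $-10440$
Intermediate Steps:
$\left(-30 - -45\right) - 10455 = \left(-30 + 45\right) - 10455 = 15 - 10455 = -10440$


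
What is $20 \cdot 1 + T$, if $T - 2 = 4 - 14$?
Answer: $12$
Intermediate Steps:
$T = -8$ ($T = 2 + \left(4 - 14\right) = 2 - 10 = -8$)
$20 \cdot 1 + T = 20 \cdot 1 - 8 = 20 - 8 = 12$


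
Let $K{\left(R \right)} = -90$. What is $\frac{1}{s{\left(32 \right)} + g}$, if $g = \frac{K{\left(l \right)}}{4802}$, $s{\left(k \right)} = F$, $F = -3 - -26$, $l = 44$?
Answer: $\frac{2401}{55178} \approx 0.043514$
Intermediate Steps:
$F = 23$ ($F = -3 + 26 = 23$)
$s{\left(k \right)} = 23$
$g = - \frac{45}{2401}$ ($g = - \frac{90}{4802} = \left(-90\right) \frac{1}{4802} = - \frac{45}{2401} \approx -0.018742$)
$\frac{1}{s{\left(32 \right)} + g} = \frac{1}{23 - \frac{45}{2401}} = \frac{1}{\frac{55178}{2401}} = \frac{2401}{55178}$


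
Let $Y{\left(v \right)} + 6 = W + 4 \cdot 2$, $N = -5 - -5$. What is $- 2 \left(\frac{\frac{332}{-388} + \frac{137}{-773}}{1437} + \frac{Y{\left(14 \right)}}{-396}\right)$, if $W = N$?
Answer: $\frac{41027467}{3555674001} \approx 0.011539$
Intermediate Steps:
$N = 0$ ($N = -5 + 5 = 0$)
$W = 0$
$Y{\left(v \right)} = 2$ ($Y{\left(v \right)} = -6 + \left(0 + 4 \cdot 2\right) = -6 + \left(0 + 8\right) = -6 + 8 = 2$)
$- 2 \left(\frac{\frac{332}{-388} + \frac{137}{-773}}{1437} + \frac{Y{\left(14 \right)}}{-396}\right) = - 2 \left(\frac{\frac{332}{-388} + \frac{137}{-773}}{1437} + \frac{2}{-396}\right) = - 2 \left(\left(332 \left(- \frac{1}{388}\right) + 137 \left(- \frac{1}{773}\right)\right) \frac{1}{1437} + 2 \left(- \frac{1}{396}\right)\right) = - 2 \left(\left(- \frac{83}{97} - \frac{137}{773}\right) \frac{1}{1437} - \frac{1}{198}\right) = - 2 \left(\left(- \frac{77448}{74981}\right) \frac{1}{1437} - \frac{1}{198}\right) = - 2 \left(- \frac{25816}{35915899} - \frac{1}{198}\right) = \left(-2\right) \left(- \frac{41027467}{7111348002}\right) = \frac{41027467}{3555674001}$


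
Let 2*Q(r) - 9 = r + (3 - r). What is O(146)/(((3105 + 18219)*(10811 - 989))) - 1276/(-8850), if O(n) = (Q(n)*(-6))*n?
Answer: 1855586437/12872099325 ≈ 0.14416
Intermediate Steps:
Q(r) = 6 (Q(r) = 9/2 + (r + (3 - r))/2 = 9/2 + (½)*3 = 9/2 + 3/2 = 6)
O(n) = -36*n (O(n) = (6*(-6))*n = -36*n)
O(146)/(((3105 + 18219)*(10811 - 989))) - 1276/(-8850) = (-36*146)/(((3105 + 18219)*(10811 - 989))) - 1276/(-8850) = -5256/(21324*9822) - 1276*(-1/8850) = -5256/209444328 + 638/4425 = -5256*1/209444328 + 638/4425 = -73/2908949 + 638/4425 = 1855586437/12872099325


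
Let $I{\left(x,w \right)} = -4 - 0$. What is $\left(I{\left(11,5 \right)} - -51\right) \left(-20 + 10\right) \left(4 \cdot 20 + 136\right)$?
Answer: $-101520$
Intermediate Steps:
$I{\left(x,w \right)} = -4$ ($I{\left(x,w \right)} = -4 + 0 = -4$)
$\left(I{\left(11,5 \right)} - -51\right) \left(-20 + 10\right) \left(4 \cdot 20 + 136\right) = \left(-4 - -51\right) \left(-20 + 10\right) \left(4 \cdot 20 + 136\right) = \left(-4 + 51\right) \left(- 10 \left(80 + 136\right)\right) = 47 \left(\left(-10\right) 216\right) = 47 \left(-2160\right) = -101520$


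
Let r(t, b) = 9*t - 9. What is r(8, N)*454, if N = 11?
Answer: 28602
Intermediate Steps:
r(t, b) = -9 + 9*t
r(8, N)*454 = (-9 + 9*8)*454 = (-9 + 72)*454 = 63*454 = 28602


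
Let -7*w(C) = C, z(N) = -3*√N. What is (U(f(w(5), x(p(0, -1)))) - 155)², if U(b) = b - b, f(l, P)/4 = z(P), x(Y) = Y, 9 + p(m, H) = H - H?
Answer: 24025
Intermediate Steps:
p(m, H) = -9 (p(m, H) = -9 + (H - H) = -9 + 0 = -9)
w(C) = -C/7
f(l, P) = -12*√P (f(l, P) = 4*(-3*√P) = -12*√P)
U(b) = 0
(U(f(w(5), x(p(0, -1)))) - 155)² = (0 - 155)² = (-155)² = 24025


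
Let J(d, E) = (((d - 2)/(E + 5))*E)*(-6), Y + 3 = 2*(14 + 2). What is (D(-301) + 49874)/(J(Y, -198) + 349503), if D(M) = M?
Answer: 9567589/67422003 ≈ 0.14191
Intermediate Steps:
Y = 29 (Y = -3 + 2*(14 + 2) = -3 + 2*16 = -3 + 32 = 29)
J(d, E) = -6*E*(-2 + d)/(5 + E) (J(d, E) = (((-2 + d)/(5 + E))*E)*(-6) = (E*(-2 + d)/(5 + E))*(-6) = -6*E*(-2 + d)/(5 + E))
(D(-301) + 49874)/(J(Y, -198) + 349503) = (-301 + 49874)/(6*(-198)*(2 - 1*29)/(5 - 198) + 349503) = 49573/(6*(-198)*(2 - 29)/(-193) + 349503) = 49573/(6*(-198)*(-1/193)*(-27) + 349503) = 49573/(-32076/193 + 349503) = 49573/(67422003/193) = 49573*(193/67422003) = 9567589/67422003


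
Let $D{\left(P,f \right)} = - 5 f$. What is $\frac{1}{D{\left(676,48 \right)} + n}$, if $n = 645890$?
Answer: $\frac{1}{645650} \approx 1.5488 \cdot 10^{-6}$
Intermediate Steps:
$\frac{1}{D{\left(676,48 \right)} + n} = \frac{1}{\left(-5\right) 48 + 645890} = \frac{1}{-240 + 645890} = \frac{1}{645650}$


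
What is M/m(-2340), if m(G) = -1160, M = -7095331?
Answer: 7095331/1160 ≈ 6116.7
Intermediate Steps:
M/m(-2340) = -7095331/(-1160) = -7095331*(-1/1160) = 7095331/1160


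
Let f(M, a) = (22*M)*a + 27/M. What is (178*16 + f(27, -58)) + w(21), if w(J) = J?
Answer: -31582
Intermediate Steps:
f(M, a) = 27/M + 22*M*a (f(M, a) = 22*M*a + 27/M = 27/M + 22*M*a)
(178*16 + f(27, -58)) + w(21) = (178*16 + (27/27 + 22*27*(-58))) + 21 = (2848 + (27*(1/27) - 34452)) + 21 = (2848 + (1 - 34452)) + 21 = (2848 - 34451) + 21 = -31603 + 21 = -31582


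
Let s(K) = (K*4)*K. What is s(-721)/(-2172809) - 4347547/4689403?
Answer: -19197365029215/10189177043027 ≈ -1.8841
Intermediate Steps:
s(K) = 4*K**2 (s(K) = (4*K)*K = 4*K**2)
s(-721)/(-2172809) - 4347547/4689403 = (4*(-721)**2)/(-2172809) - 4347547/4689403 = (4*519841)*(-1/2172809) - 4347547*1/4689403 = 2079364*(-1/2172809) - 4347547/4689403 = -2079364/2172809 - 4347547/4689403 = -19197365029215/10189177043027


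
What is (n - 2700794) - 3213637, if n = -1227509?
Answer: -7141940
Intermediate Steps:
(n - 2700794) - 3213637 = (-1227509 - 2700794) - 3213637 = -3928303 - 3213637 = -7141940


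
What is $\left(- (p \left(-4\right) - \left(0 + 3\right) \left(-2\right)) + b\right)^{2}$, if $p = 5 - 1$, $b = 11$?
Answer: $441$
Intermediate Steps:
$p = 4$
$\left(- (p \left(-4\right) - \left(0 + 3\right) \left(-2\right)) + b\right)^{2} = \left(- (4 \left(-4\right) - \left(0 + 3\right) \left(-2\right)) + 11\right)^{2} = \left(- (-16 - 3 \left(-2\right)) + 11\right)^{2} = \left(- (-16 - -6) + 11\right)^{2} = \left(- (-16 + 6) + 11\right)^{2} = \left(\left(-1\right) \left(-10\right) + 11\right)^{2} = \left(10 + 11\right)^{2} = 21^{2} = 441$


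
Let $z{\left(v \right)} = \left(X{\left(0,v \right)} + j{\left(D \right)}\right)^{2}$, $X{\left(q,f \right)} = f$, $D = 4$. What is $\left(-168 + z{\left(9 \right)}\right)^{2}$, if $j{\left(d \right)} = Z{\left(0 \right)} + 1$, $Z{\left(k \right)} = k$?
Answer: $4624$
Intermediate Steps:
$j{\left(d \right)} = 1$ ($j{\left(d \right)} = 0 + 1 = 1$)
$z{\left(v \right)} = \left(1 + v\right)^{2}$ ($z{\left(v \right)} = \left(v + 1\right)^{2} = \left(1 + v\right)^{2}$)
$\left(-168 + z{\left(9 \right)}\right)^{2} = \left(-168 + \left(1 + 9\right)^{2}\right)^{2} = \left(-168 + 10^{2}\right)^{2} = \left(-168 + 100\right)^{2} = \left(-68\right)^{2} = 4624$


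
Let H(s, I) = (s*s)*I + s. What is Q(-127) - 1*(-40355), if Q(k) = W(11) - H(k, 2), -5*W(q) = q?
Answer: 41109/5 ≈ 8221.8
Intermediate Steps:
W(q) = -q/5
H(s, I) = s + I*s² (H(s, I) = s²*I + s = I*s² + s = s + I*s²)
Q(k) = -11/5 - k*(1 + 2*k) (Q(k) = -⅕*11 - k*(1 + 2*k) = -11/5 - k*(1 + 2*k))
Q(-127) - 1*(-40355) = (-11/5 - 1*(-127) - 2*(-127)²) - 1*(-40355) = (-11/5 + 127 - 2*16129) + 40355 = (-11/5 + 127 - 32258) + 40355 = -160666/5 + 40355 = 41109/5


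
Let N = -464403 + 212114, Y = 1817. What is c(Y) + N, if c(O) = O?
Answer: -250472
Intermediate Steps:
N = -252289
c(Y) + N = 1817 - 252289 = -250472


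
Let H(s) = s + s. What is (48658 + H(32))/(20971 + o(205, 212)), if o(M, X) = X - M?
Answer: 1433/617 ≈ 2.3225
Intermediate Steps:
H(s) = 2*s
(48658 + H(32))/(20971 + o(205, 212)) = (48658 + 2*32)/(20971 + (212 - 1*205)) = (48658 + 64)/(20971 + (212 - 205)) = 48722/(20971 + 7) = 48722/20978 = 48722*(1/20978) = 1433/617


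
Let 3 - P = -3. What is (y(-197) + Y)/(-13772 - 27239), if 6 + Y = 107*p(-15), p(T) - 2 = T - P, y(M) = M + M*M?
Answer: -36573/41011 ≈ -0.89178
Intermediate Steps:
P = 6 (P = 3 - 1*(-3) = 3 + 3 = 6)
y(M) = M + M²
p(T) = -4 + T (p(T) = 2 + (T - 1*6) = 2 + (T - 6) = 2 + (-6 + T) = -4 + T)
Y = -2039 (Y = -6 + 107*(-4 - 15) = -6 + 107*(-19) = -6 - 2033 = -2039)
(y(-197) + Y)/(-13772 - 27239) = (-197*(1 - 197) - 2039)/(-13772 - 27239) = (-197*(-196) - 2039)/(-41011) = (38612 - 2039)*(-1/41011) = 36573*(-1/41011) = -36573/41011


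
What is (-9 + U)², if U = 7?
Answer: 4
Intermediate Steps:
(-9 + U)² = (-9 + 7)² = (-2)² = 4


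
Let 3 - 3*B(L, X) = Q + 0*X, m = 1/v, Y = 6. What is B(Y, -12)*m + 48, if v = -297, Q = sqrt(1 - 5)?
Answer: 14255/297 + 2*I/891 ≈ 47.997 + 0.0022447*I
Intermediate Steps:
Q = 2*I (Q = sqrt(-4) = 2*I ≈ 2.0*I)
m = -1/297 (m = 1/(-297) = -1/297 ≈ -0.0033670)
B(L, X) = 1 - 2*I/3 (B(L, X) = 1 - (2*I + 0*X)/3 = 1 - (2*I + 0)/3 = 1 - 2*I/3)
B(Y, -12)*m + 48 = (1 - 2*I/3)*(-1/297) + 48 = (-1/297 + 2*I/891) + 48 = 14255/297 + 2*I/891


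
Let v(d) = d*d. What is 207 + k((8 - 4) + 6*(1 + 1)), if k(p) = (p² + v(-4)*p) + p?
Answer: 735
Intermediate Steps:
v(d) = d²
k(p) = p² + 17*p (k(p) = (p² + (-4)²*p) + p = (p² + 16*p) + p = p² + 17*p)
207 + k((8 - 4) + 6*(1 + 1)) = 207 + ((8 - 4) + 6*(1 + 1))*(17 + ((8 - 4) + 6*(1 + 1))) = 207 + (4 + 6*2)*(17 + (4 + 6*2)) = 207 + (4 + 12)*(17 + (4 + 12)) = 207 + 16*(17 + 16) = 207 + 16*33 = 207 + 528 = 735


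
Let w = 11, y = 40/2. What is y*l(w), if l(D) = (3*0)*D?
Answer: 0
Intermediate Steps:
y = 20 (y = 40*(½) = 20)
l(D) = 0 (l(D) = 0*D = 0)
y*l(w) = 20*0 = 0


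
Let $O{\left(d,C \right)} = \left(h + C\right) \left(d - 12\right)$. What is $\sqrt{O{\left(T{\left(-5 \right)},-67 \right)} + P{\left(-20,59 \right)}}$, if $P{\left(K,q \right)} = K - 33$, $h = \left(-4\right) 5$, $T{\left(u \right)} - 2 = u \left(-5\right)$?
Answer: $i \sqrt{1358} \approx 36.851 i$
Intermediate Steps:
$T{\left(u \right)} = 2 - 5 u$ ($T{\left(u \right)} = 2 + u \left(-5\right) = 2 - 5 u$)
$h = -20$
$P{\left(K,q \right)} = -33 + K$
$O{\left(d,C \right)} = \left(-20 + C\right) \left(-12 + d\right)$ ($O{\left(d,C \right)} = \left(-20 + C\right) \left(d - 12\right) = \left(-20 + C\right) \left(-12 + d\right)$)
$\sqrt{O{\left(T{\left(-5 \right)},-67 \right)} + P{\left(-20,59 \right)}} = \sqrt{\left(240 - 20 \left(2 - -25\right) - -804 - 67 \left(2 - -25\right)\right) - 53} = \sqrt{\left(240 - 20 \left(2 + 25\right) + 804 - 67 \left(2 + 25\right)\right) - 53} = \sqrt{\left(240 - 540 + 804 - 1809\right) - 53} = \sqrt{-1305 - 53} = \sqrt{-1358} = i \sqrt{1358}$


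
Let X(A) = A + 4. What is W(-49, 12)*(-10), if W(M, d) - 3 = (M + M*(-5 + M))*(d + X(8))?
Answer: -623310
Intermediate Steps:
X(A) = 4 + A
W(M, d) = 3 + (12 + d)*(M + M*(-5 + M)) (W(M, d) = 3 + (M + M*(-5 + M))*(d + (4 + 8)) = 3 + (M + M*(-5 + M))*(d + 12) = 3 + (M + M*(-5 + M))*(12 + d) = 3 + (12 + d)*(M + M*(-5 + M)))
W(-49, 12)*(-10) = (3 - 48*(-49) + 12*(-49)² + 12*(-49)² - 4*(-49)*12)*(-10) = (3 + 2352 + 12*2401 + 12*2401 + 2352)*(-10) = (3 + 2352 + 28812 + 28812 + 2352)*(-10) = 62331*(-10) = -623310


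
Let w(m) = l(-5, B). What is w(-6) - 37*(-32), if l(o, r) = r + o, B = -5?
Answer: 1174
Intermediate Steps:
l(o, r) = o + r
w(m) = -10 (w(m) = -5 - 5 = -10)
w(-6) - 37*(-32) = -10 - 37*(-32) = -10 + 1184 = 1174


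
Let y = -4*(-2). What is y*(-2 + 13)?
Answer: 88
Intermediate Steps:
y = 8
y*(-2 + 13) = 8*(-2 + 13) = 8*11 = 88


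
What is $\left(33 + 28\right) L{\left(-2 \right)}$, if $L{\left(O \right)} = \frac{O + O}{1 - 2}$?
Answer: $244$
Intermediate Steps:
$L{\left(O \right)} = - 2 O$ ($L{\left(O \right)} = \frac{2 O}{-1} = 2 O \left(-1\right) = - 2 O$)
$\left(33 + 28\right) L{\left(-2 \right)} = \left(33 + 28\right) \left(\left(-2\right) \left(-2\right)\right) = 61 \cdot 4 = 244$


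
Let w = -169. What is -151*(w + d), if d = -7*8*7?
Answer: 84711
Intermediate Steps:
d = -392 (d = -56*7 = -392)
-151*(w + d) = -151*(-169 - 392) = -151*(-561) = 84711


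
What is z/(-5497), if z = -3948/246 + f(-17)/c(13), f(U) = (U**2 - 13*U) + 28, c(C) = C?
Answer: -13504/2929901 ≈ -0.0046090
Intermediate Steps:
f(U) = 28 + U**2 - 13*U
z = 13504/533 (z = -3948/246 + (28 + (-17)**2 - 13*(-17))/13 = -3948*1/246 + (28 + 289 + 221)*(1/13) = -658/41 + 538*(1/13) = -658/41 + 538/13 = 13504/533 ≈ 25.336)
z/(-5497) = (13504/533)/(-5497) = (13504/533)*(-1/5497) = -13504/2929901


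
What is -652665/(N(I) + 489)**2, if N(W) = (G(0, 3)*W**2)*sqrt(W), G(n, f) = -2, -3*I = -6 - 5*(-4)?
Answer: -475792785/(13203 - 392*I*sqrt(42))**2 ≈ -2.4441 - 0.97671*I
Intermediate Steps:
I = -14/3 (I = -(-6 - 5*(-4))/3 = -(-6 - 1*(-20))/3 = -(-6 + 20)/3 = -1/3*14 = -14/3 ≈ -4.6667)
N(W) = -2*W**(5/2) (N(W) = (-2*W**2)*sqrt(W) = -2*W**(5/2))
-652665/(N(I) + 489)**2 = -652665/(-392*I*sqrt(42)/27 + 489)**2 = -652665/(489 - 392*I*sqrt(42)/27)**2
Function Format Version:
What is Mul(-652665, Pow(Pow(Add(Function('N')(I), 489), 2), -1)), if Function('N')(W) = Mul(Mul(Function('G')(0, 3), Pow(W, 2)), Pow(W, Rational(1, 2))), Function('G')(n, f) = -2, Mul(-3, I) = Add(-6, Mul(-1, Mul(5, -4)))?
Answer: Mul(-475792785, Pow(Add(13203, Mul(-392, I, Pow(42, Rational(1, 2)))), -2)) ≈ Add(-2.4441, Mul(-0.97671, I))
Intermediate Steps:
I = Rational(-14, 3) (I = Mul(Rational(-1, 3), Add(-6, Mul(-1, Mul(5, -4)))) = Mul(Rational(-1, 3), Add(-6, Mul(-1, -20))) = Mul(Rational(-1, 3), Add(-6, 20)) = Mul(Rational(-1, 3), 14) = Rational(-14, 3) ≈ -4.6667)
Function('N')(W) = Mul(-2, Pow(W, Rational(5, 2))) (Function('N')(W) = Mul(Mul(-2, Pow(W, 2)), Pow(W, Rational(1, 2))) = Mul(-2, Pow(W, Rational(5, 2))))
Mul(-652665, Pow(Pow(Add(Function('N')(I), 489), 2), -1)) = Mul(-652665, Pow(Pow(Add(Mul(-2, Pow(Rational(-14, 3), Rational(5, 2))), 489), 2), -1)) = Mul(-652665, Pow(Pow(Add(Mul(-2, Mul(Rational(196, 27), I, Pow(42, Rational(1, 2)))), 489), 2), -1)) = Mul(-652665, Pow(Pow(Add(Mul(Rational(-392, 27), I, Pow(42, Rational(1, 2))), 489), 2), -1)) = Mul(-652665, Pow(Pow(Add(489, Mul(Rational(-392, 27), I, Pow(42, Rational(1, 2)))), 2), -1)) = Mul(-652665, Pow(Add(489, Mul(Rational(-392, 27), I, Pow(42, Rational(1, 2)))), -2))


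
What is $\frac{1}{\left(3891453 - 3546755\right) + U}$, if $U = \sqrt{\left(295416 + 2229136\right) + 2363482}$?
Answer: $\frac{172349}{59405911585} - \frac{\sqrt{4888034}}{118811823170} \approx 2.8826 \cdot 10^{-6}$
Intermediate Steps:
$U = \sqrt{4888034}$ ($U = \sqrt{2524552 + 2363482} = \sqrt{4888034} \approx 2210.9$)
$\frac{1}{\left(3891453 - 3546755\right) + U} = \frac{1}{\left(3891453 - 3546755\right) + \sqrt{4888034}} = \frac{1}{344698 + \sqrt{4888034}}$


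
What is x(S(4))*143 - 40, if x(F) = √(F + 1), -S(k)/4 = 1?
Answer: -40 + 143*I*√3 ≈ -40.0 + 247.68*I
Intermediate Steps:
S(k) = -4 (S(k) = -4*1 = -4)
x(F) = √(1 + F)
x(S(4))*143 - 40 = √(1 - 4)*143 - 40 = √(-3)*143 - 40 = (I*√3)*143 - 40 = 143*I*√3 - 40 = -40 + 143*I*√3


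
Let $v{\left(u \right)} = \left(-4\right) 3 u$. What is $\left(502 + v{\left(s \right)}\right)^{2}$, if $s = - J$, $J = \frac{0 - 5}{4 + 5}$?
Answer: $\frac{2208196}{9} \approx 2.4536 \cdot 10^{5}$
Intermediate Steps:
$J = - \frac{5}{9} \approx -0.55556$
$s = \frac{5}{9}$ ($s = \left(-1\right) \left(- \frac{5}{9}\right) = \frac{5}{9} \approx 0.55556$)
$v{\left(u \right)} = - 12 u$
$\left(502 + v{\left(s \right)}\right)^{2} = \left(502 - \frac{20}{3}\right)^{2} = \left(\frac{1486}{3}\right)^{2} = \frac{2208196}{9}$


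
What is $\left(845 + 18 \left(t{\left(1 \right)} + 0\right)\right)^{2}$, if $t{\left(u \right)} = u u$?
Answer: $744769$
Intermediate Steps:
$t{\left(u \right)} = u^{2}$
$\left(845 + 18 \left(t{\left(1 \right)} + 0\right)\right)^{2} = \left(845 + 18 \left(1^{2} + 0\right)\right)^{2} = \left(845 + 18 \left(1 + 0\right)\right)^{2} = \left(845 + 18 \cdot 1\right)^{2} = \left(845 + 18\right)^{2} = 863^{2} = 744769$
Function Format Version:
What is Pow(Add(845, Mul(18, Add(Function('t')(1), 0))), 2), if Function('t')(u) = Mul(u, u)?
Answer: 744769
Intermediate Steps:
Function('t')(u) = Pow(u, 2)
Pow(Add(845, Mul(18, Add(Function('t')(1), 0))), 2) = Pow(Add(845, Mul(18, Add(Pow(1, 2), 0))), 2) = Pow(Add(845, Mul(18, Add(1, 0))), 2) = Pow(Add(845, Mul(18, 1)), 2) = Pow(Add(845, 18), 2) = Pow(863, 2) = 744769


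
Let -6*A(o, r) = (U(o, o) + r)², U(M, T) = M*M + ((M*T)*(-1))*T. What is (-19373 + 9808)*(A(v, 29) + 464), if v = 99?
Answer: 8823719168498005/6 ≈ 1.4706e+15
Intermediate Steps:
U(M, T) = M² - M*T² (U(M, T) = M² + (-M*T)*T = M² - M*T²)
A(o, r) = -(r + o*(o - o²))²/6 (A(o, r) = -(o*(o - o²) + r)²/6 = -(r + o*(o - o²))²/6)
(-19373 + 9808)*(A(v, 29) + 464) = (-19373 + 9808)*(-(-1*29 + 99²*(-1 + 99))²/6 + 464) = -9565*(-(-29 + 9801*98)²/6 + 464) = -9565*(-(-29 + 960498)²/6 + 464) = -9565*(-⅙*960469² + 464) = -9565*(-⅙*922500699961 + 464) = -9565*(-922500699961/6 + 464) = -9565*(-922500697177/6) = 8823719168498005/6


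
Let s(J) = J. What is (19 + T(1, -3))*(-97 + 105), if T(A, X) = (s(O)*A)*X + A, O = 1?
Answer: 136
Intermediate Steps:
T(A, X) = A + A*X (T(A, X) = (1*A)*X + A = A*X + A = A + A*X)
(19 + T(1, -3))*(-97 + 105) = (19 + 1*(1 - 3))*(-97 + 105) = (19 + 1*(-2))*8 = (19 - 2)*8 = 17*8 = 136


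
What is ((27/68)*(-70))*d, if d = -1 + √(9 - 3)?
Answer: 945/34 - 945*√6/34 ≈ -40.287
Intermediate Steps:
d = -1 + √6 ≈ 1.4495
((27/68)*(-70))*d = ((27/68)*(-70))*(-1 + √6) = -945*(-1 + √6)/34 = 945/34 - 945*√6/34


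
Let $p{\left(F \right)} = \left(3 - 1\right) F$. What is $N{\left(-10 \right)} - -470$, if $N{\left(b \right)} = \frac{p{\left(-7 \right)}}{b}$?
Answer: $\frac{2357}{5} \approx 471.4$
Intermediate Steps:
$p{\left(F \right)} = 2 F$
$N{\left(b \right)} = - \frac{14}{b}$ ($N{\left(b \right)} = \frac{2 \left(-7\right)}{b} = - \frac{14}{b}$)
$N{\left(-10 \right)} - -470 = - \frac{14}{-10} - -470 = \left(-14\right) \left(- \frac{1}{10}\right) + 470 = \frac{7}{5} + 470 = \frac{2357}{5}$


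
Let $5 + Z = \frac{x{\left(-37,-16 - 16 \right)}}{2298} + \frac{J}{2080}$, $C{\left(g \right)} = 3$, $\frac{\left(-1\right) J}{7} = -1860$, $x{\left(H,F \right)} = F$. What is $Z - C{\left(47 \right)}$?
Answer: $- \frac{209633}{119496} \approx -1.7543$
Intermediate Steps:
$J = 13020$ ($J = \left(-7\right) \left(-1860\right) = 13020$)
$Z = \frac{148855}{119496}$ ($Z = -5 + \left(\frac{-16 - 16}{2298} + \frac{13020}{2080}\right) = -5 + \left(\left(-32\right) \frac{1}{2298} + 13020 \cdot \frac{1}{2080}\right) = -5 + \left(- \frac{16}{1149} + \frac{651}{104}\right) = -5 + \frac{746335}{119496} = \frac{148855}{119496} \approx 1.2457$)
$Z - C{\left(47 \right)} = \frac{148855}{119496} - 3 = - \frac{209633}{119496}$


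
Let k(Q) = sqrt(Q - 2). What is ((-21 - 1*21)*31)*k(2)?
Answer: 0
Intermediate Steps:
k(Q) = sqrt(-2 + Q)
((-21 - 1*21)*31)*k(2) = ((-21 - 1*21)*31)*sqrt(-2 + 2) = ((-21 - 21)*31)*sqrt(0) = -42*31*0 = -1302*0 = 0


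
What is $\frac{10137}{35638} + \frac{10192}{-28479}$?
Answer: $- \frac{74530873}{1014934602} \approx -0.073434$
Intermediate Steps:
$\frac{10137}{35638} + \frac{10192}{-28479} = 10137 \cdot \frac{1}{35638} + 10192 \left(- \frac{1}{28479}\right) = \frac{10137}{35638} - \frac{10192}{28479} = - \frac{74530873}{1014934602}$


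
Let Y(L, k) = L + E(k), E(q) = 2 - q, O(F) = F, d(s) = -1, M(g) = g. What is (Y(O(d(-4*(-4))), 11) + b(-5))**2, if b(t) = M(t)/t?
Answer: 81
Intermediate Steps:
b(t) = 1 (b(t) = t/t = 1)
Y(L, k) = 2 + L - k (Y(L, k) = L + (2 - k) = 2 + L - k)
(Y(O(d(-4*(-4))), 11) + b(-5))**2 = ((2 - 1 - 1*11) + 1)**2 = ((2 - 1 - 11) + 1)**2 = (-10 + 1)**2 = (-9)**2 = 81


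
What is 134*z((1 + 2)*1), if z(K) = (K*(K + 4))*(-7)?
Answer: -19698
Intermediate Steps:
z(K) = -7*K*(4 + K) (z(K) = (K*(4 + K))*(-7) = -7*K*(4 + K))
134*z((1 + 2)*1) = 134*(-7*(1 + 2)*1*(4 + (1 + 2)*1)) = 134*(-7*3*1*(4 + 3*1)) = 134*(-7*3*(4 + 3)) = 134*(-7*3*7) = 134*(-147) = -19698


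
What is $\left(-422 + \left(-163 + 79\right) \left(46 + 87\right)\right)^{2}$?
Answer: $134420836$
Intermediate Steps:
$\left(-422 + \left(-163 + 79\right) \left(46 + 87\right)\right)^{2} = \left(-422 - 11172\right)^{2} = \left(-11594\right)^{2} = 134420836$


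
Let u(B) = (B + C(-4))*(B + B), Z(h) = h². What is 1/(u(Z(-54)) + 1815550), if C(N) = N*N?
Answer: 1/18914974 ≈ 5.2868e-8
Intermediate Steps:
C(N) = N²
u(B) = 2*B*(16 + B) (u(B) = (B + (-4)²)*(B + B) = (B + 16)*(2*B) = (16 + B)*(2*B) = 2*B*(16 + B))
1/(u(Z(-54)) + 1815550) = 1/(2*(-54)²*(16 + (-54)²) + 1815550) = 1/(2*2916*(16 + 2916) + 1815550) = 1/(2*2916*2932 + 1815550) = 1/(17099424 + 1815550) = 1/18914974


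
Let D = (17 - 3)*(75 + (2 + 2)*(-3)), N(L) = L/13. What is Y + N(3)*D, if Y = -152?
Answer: 670/13 ≈ 51.538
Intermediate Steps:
N(L) = L/13 (N(L) = L*(1/13) = L/13)
D = 882 (D = 14*(75 + 4*(-3)) = 14*(75 - 12) = 14*63 = 882)
Y + N(3)*D = -152 + ((1/13)*3)*882 = -152 + (3/13)*882 = -152 + 2646/13 = 670/13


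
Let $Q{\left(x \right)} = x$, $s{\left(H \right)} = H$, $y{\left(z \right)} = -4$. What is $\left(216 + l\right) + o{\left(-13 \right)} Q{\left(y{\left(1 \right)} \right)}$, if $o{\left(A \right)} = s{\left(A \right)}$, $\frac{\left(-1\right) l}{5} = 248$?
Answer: $-972$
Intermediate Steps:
$l = -1240$ ($l = \left(-5\right) 248 = -1240$)
$o{\left(A \right)} = A$
$\left(216 + l\right) + o{\left(-13 \right)} Q{\left(y{\left(1 \right)} \right)} = \left(216 - 1240\right) - -52 = -1024 + 52 = -972$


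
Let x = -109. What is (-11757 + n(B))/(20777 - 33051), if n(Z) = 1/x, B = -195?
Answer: 640757/668933 ≈ 0.95788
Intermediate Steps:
n(Z) = -1/109 (n(Z) = 1/(-109) = -1/109)
(-11757 + n(B))/(20777 - 33051) = (-11757 - 1/109)/(20777 - 33051) = -1281514/109/(-12274) = -1281514/109*(-1/12274) = 640757/668933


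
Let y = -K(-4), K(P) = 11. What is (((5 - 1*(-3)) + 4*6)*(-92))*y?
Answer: 32384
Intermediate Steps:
y = -11 (y = -1*11 = -11)
(((5 - 1*(-3)) + 4*6)*(-92))*y = (((5 - 1*(-3)) + 4*6)*(-92))*(-11) = (((5 + 3) + 24)*(-92))*(-11) = ((8 + 24)*(-92))*(-11) = (32*(-92))*(-11) = -2944*(-11) = 32384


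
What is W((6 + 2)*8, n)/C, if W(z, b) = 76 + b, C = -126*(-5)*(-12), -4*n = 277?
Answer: -1/1120 ≈ -0.00089286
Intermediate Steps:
n = -277/4 (n = -1/4*277 = -277/4 ≈ -69.250)
C = -7560 (C = 630*(-12) = -7560)
W((6 + 2)*8, n)/C = (76 - 277/4)/(-7560) = (27/4)*(-1/7560) = -1/1120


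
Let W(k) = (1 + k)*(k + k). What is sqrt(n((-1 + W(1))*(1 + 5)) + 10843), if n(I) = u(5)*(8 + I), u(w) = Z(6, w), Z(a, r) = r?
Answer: sqrt(10973) ≈ 104.75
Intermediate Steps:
u(w) = w
W(k) = 2*k*(1 + k) (W(k) = (1 + k)*(2*k) = 2*k*(1 + k))
n(I) = 40 + 5*I (n(I) = 5*(8 + I) = 40 + 5*I)
sqrt(n((-1 + W(1))*(1 + 5)) + 10843) = sqrt((40 + 5*((-1 + 2*1*(1 + 1))*(1 + 5))) + 10843) = sqrt((40 + 5*((-1 + 2*1*2)*6)) + 10843) = sqrt((40 + 5*((-1 + 4)*6)) + 10843) = sqrt((40 + 5*(3*6)) + 10843) = sqrt((40 + 5*18) + 10843) = sqrt((40 + 90) + 10843) = sqrt(130 + 10843) = sqrt(10973)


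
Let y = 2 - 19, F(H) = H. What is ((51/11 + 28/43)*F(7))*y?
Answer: -297619/473 ≈ -629.22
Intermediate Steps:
y = -17
((51/11 + 28/43)*F(7))*y = ((51/11 + 28/43)*7)*(-17) = ((2501/473)*7)*(-17) = (17507/473)*(-17) = -297619/473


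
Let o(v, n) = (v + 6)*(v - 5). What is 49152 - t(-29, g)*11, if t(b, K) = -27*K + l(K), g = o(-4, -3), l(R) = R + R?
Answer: 44202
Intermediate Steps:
l(R) = 2*R
o(v, n) = (-5 + v)*(6 + v) (o(v, n) = (6 + v)*(-5 + v) = (-5 + v)*(6 + v))
g = -18 (g = -30 - 4 + (-4)² = -30 - 4 + 16 = -18)
t(b, K) = -25*K (t(b, K) = -27*K + 2*K = -25*K)
49152 - t(-29, g)*11 = 49152 - (-25*(-18))*11 = 49152 - 450*11 = 49152 - 1*4950 = 49152 - 4950 = 44202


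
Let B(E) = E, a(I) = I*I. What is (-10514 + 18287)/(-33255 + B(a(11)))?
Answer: -7773/33134 ≈ -0.23459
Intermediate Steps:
a(I) = I²
(-10514 + 18287)/(-33255 + B(a(11))) = (-10514 + 18287)/(-33255 + 11²) = 7773/(-33255 + 121) = 7773/(-33134) = 7773*(-1/33134) = -7773/33134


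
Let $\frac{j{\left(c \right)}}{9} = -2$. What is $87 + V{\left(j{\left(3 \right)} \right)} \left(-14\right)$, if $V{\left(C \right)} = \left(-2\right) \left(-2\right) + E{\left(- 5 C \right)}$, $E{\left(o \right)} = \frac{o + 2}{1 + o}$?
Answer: $\frac{219}{13} \approx 16.846$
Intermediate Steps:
$j{\left(c \right)} = -18$ ($j{\left(c \right)} = 9 \left(-2\right) = -18$)
$E{\left(o \right)} = \frac{2 + o}{1 + o}$
$V{\left(C \right)} = 4 + \frac{2 - 5 C}{1 - 5 C}$ ($V{\left(C \right)} = \left(-2\right) \left(-2\right) + \frac{2 - 5 C}{1 - 5 C} = 4 + \frac{2 - 5 C}{1 - 5 C}$)
$87 + V{\left(j{\left(3 \right)} \right)} \left(-14\right) = 87 + \frac{-6 + 25 \left(-18\right)}{-1 + 5 \left(-18\right)} \left(-14\right) = 87 + \frac{-6 - 450}{-1 - 90} \left(-14\right) = 87 + \frac{1}{-91} \left(-456\right) \left(-14\right) = 87 + \left(- \frac{1}{91}\right) \left(-456\right) \left(-14\right) = 87 + \frac{456}{91} \left(-14\right) = 87 - \frac{912}{13} = \frac{219}{13}$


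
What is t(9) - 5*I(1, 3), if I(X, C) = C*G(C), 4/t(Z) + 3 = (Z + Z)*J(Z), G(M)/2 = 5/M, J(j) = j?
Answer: -7946/159 ≈ -49.975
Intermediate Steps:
G(M) = 10/M (G(M) = 2*(5/M) = 10/M)
t(Z) = 4/(-3 + 2*Z**2) (t(Z) = 4/(-3 + (Z + Z)*Z) = 4/(-3 + (2*Z)*Z) = 4/(-3 + 2*Z**2))
I(X, C) = 10 (I(X, C) = C*(10/C) = 10)
t(9) - 5*I(1, 3) = 4/(-3 + 2*9**2) - 5*10 = 4/(-3 + 2*81) - 50 = 4/(-3 + 162) - 50 = 4/159 - 50 = -7946/159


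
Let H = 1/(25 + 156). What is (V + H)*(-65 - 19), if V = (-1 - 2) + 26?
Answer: -349776/181 ≈ -1932.5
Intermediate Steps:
H = 1/181 ≈ 0.0055249
V = 23 (V = -3 + 26 = 23)
(V + H)*(-65 - 19) = (23 + 1/181)*(-65 - 19) = (4164/181)*(-84) = -349776/181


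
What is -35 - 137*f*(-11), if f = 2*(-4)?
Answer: -12091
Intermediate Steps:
f = -8
-35 - 137*f*(-11) = -35 - (-1096)*(-11) = -35 - 137*88 = -35 - 12056 = -12091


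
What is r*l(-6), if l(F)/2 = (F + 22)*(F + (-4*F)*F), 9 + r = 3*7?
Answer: -57600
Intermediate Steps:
r = 12 (r = -9 + 3*7 = -9 + 21 = 12)
l(F) = 2*(22 + F)*(F - 4*F²) (l(F) = 2*((F + 22)*(F + (-4*F)*F)) = 2*((22 + F)*(F - 4*F²)) = 2*(22 + F)*(F - 4*F²))
r*l(-6) = 12*(2*(-6)*(22 - 87*(-6) - 4*(-6)²)) = 12*(2*(-6)*(22 + 522 - 4*36)) = 12*(2*(-6)*(22 + 522 - 144)) = 12*(2*(-6)*400) = 12*(-4800) = -57600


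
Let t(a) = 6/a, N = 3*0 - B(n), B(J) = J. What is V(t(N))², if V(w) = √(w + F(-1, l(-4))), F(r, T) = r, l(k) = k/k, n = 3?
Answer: -3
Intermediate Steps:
l(k) = 1
N = -3 (N = 3*0 - 1*3 = 0 - 3 = -3)
V(w) = √(-1 + w) (V(w) = √(w - 1) = √(-1 + w))
V(t(N))² = (√(-1 + 6/(-3)))² = (√(-1 + 6*(-⅓)))² = (√(-1 - 2))² = (√(-3))² = (I*√3)² = -3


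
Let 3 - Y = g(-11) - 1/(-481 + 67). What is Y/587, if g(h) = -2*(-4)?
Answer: -2071/243018 ≈ -0.0085220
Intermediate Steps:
g(h) = 8
Y = -2071/414 (Y = 3 - (8 - 1/(-481 + 67)) = 3 - (8 - 1/(-414)) = 3 - (8 - 1*(-1/414)) = 3 - (8 + 1/414) = 3 - 1*3313/414 = 3 - 3313/414 = -2071/414 ≈ -5.0024)
Y/587 = -2071/414/587 = -2071/414*1/587 = -2071/243018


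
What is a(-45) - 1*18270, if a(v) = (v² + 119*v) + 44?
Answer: -21556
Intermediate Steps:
a(v) = 44 + v² + 119*v
a(-45) - 1*18270 = (44 + (-45)² + 119*(-45)) - 1*18270 = (44 + 2025 - 5355) - 18270 = -3286 - 18270 = -21556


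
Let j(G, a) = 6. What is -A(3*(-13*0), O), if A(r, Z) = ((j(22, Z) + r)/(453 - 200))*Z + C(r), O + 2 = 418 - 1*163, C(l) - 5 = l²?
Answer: -11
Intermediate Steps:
C(l) = 5 + l²
O = 253 (O = -2 + (418 - 1*163) = -2 + (418 - 163) = -2 + 255 = 253)
A(r, Z) = 5 + r² + Z*(6/253 + r/253) (A(r, Z) = ((6 + r)/(453 - 200))*Z + (5 + r²) = ((6 + r)/253)*Z + (5 + r²) = ((6 + r)*(1/253))*Z + (5 + r²) = (6/253 + r/253)*Z + (5 + r²) = Z*(6/253 + r/253) + (5 + r²) = 5 + r² + Z*(6/253 + r/253))
-A(3*(-13*0), O) = -(5 + (3*(-13*0))² + (6/253)*253 + (1/253)*253*(3*(-13*0))) = -(5 + (3*0)² + 6 + (1/253)*253*(3*0)) = -(5 + 0² + 6 + (1/253)*253*0) = -(5 + 0 + 6 + 0) = -1*11 = -11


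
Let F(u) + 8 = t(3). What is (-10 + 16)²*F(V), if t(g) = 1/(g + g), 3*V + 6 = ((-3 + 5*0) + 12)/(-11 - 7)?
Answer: -282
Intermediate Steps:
V = -13/6 (V = -2 + (((-3 + 5*0) + 12)/(-11 - 7))/3 = -2 + (((-3 + 0) + 12)/(-18))/3 = -2 + ((-3 + 12)*(-1/18))/3 = -2 + (9*(-1/18))/3 = -2 + (⅓)*(-½) = -2 - ⅙ = -13/6 ≈ -2.1667)
t(g) = 1/(2*g)
F(u) = -47/6 (F(u) = -8 + (½)/3 = -8 + (½)*(⅓) = -8 + ⅙ = -47/6)
(-10 + 16)²*F(V) = (-10 + 16)²*(-47/6) = 6²*(-47/6) = 36*(-47/6) = -282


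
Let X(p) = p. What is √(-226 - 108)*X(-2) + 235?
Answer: 235 - 2*I*√334 ≈ 235.0 - 36.551*I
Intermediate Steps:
√(-226 - 108)*X(-2) + 235 = √(-226 - 108)*(-2) + 235 = √(-334)*(-2) + 235 = (I*√334)*(-2) + 235 = -2*I*√334 + 235 = 235 - 2*I*√334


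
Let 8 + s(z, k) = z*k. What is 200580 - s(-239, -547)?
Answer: 69855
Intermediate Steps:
s(z, k) = -8 + k*z (s(z, k) = -8 + z*k = -8 + k*z)
200580 - s(-239, -547) = 200580 - (-8 - 547*(-239)) = 200580 - (-8 + 130733) = 200580 - 1*130725 = 200580 - 130725 = 69855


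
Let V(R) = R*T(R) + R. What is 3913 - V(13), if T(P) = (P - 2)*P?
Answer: 2041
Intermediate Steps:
T(P) = P*(-2 + P) (T(P) = (-2 + P)*P = P*(-2 + P))
V(R) = R + R**2*(-2 + R) (V(R) = R*(R*(-2 + R)) + R = R**2*(-2 + R) + R = R + R**2*(-2 + R))
3913 - V(13) = 3913 - 13*(1 + 13*(-2 + 13)) = 3913 - 13*(1 + 13*11) = 3913 - 13*(1 + 143) = 3913 - 13*144 = 3913 - 1*1872 = 3913 - 1872 = 2041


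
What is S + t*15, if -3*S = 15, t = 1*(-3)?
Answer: -50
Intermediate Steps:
t = -3
S = -5 (S = -1/3*15 = -5)
S + t*15 = -5 - 3*15 = -5 - 45 = -50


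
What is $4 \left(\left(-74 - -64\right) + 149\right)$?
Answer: $556$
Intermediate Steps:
$4 \left(\left(-74 - -64\right) + 149\right) = 4 \left(\left(-74 + 64\right) + 149\right) = 4 \left(-10 + 149\right) = 4 \cdot 139 = 556$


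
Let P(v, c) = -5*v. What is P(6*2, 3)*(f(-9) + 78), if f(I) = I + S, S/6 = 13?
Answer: -8820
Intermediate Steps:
S = 78 (S = 6*13 = 78)
f(I) = 78 + I (f(I) = I + 78 = 78 + I)
P(6*2, 3)*(f(-9) + 78) = (-30*2)*((78 - 9) + 78) = (-5*12)*(69 + 78) = -60*147 = -8820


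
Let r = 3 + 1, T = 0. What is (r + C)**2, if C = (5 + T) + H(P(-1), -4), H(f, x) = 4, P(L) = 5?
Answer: 169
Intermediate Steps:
r = 4
C = 9 (C = (5 + 0) + 4 = 5 + 4 = 9)
(r + C)**2 = (4 + 9)**2 = 13**2 = 169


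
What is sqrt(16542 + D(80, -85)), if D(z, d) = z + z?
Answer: sqrt(16702) ≈ 129.24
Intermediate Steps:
D(z, d) = 2*z
sqrt(16542 + D(80, -85)) = sqrt(16542 + 2*80) = sqrt(16542 + 160) = sqrt(16702)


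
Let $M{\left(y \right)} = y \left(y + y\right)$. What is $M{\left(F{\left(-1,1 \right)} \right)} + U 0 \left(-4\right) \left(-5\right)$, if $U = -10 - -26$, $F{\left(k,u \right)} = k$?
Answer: $2$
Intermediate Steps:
$M{\left(y \right)} = 2 y^{2}$ ($M{\left(y \right)} = y 2 y = 2 y^{2}$)
$U = 16$ ($U = -10 + 26 = 16$)
$M{\left(F{\left(-1,1 \right)} \right)} + U 0 \left(-4\right) \left(-5\right) = 2 \left(-1\right)^{2} + 16 \cdot 0 \left(-4\right) \left(-5\right) = 2 \cdot 1 + 16 \cdot 0 \left(-5\right) = 2 + 16 \cdot 0 = 2 + 0 = 2$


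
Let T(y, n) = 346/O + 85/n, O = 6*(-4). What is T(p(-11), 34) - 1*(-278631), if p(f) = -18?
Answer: 3343429/12 ≈ 2.7862e+5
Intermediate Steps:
O = -24
T(y, n) = -173/12 + 85/n (T(y, n) = 346/(-24) + 85/n = 346*(-1/24) + 85/n = -173/12 + 85/n)
T(p(-11), 34) - 1*(-278631) = (-173/12 + 85/34) - 1*(-278631) = (-173/12 + 85*(1/34)) + 278631 = (-173/12 + 5/2) + 278631 = -143/12 + 278631 = 3343429/12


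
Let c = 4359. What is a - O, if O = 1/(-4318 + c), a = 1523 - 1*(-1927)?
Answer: 141449/41 ≈ 3450.0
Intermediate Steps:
a = 3450 (a = 1523 + 1927 = 3450)
O = 1/41 (O = 1/(-4318 + 4359) = 1/41 ≈ 0.024390)
a - O = 3450 - 1*1/41 = 3450 - 1/41 = 141449/41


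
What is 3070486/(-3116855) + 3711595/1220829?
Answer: 7819965080831/3805146972795 ≈ 2.0551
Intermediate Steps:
3070486/(-3116855) + 3711595/1220829 = 3070486*(-1/3116855) + 3711595*(1/1220829) = -3070486/3116855 + 3711595/1220829 = 7819965080831/3805146972795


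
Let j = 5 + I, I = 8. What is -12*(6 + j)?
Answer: -228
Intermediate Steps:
j = 13 (j = 5 + 8 = 13)
-12*(6 + j) = -12*(6 + 13) = -12*19 = -228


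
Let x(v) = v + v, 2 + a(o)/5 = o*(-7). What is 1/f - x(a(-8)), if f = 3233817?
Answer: -1746261179/3233817 ≈ -540.00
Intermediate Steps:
a(o) = -10 - 35*o (a(o) = -10 + 5*(o*(-7)) = -10 + 5*(-7*o) = -10 - 35*o)
x(v) = 2*v
1/f - x(a(-8)) = 1/3233817 - 2*(-10 - 35*(-8)) = 1/3233817 - 2*(-10 + 280) = 1/3233817 - 2*270 = 1/3233817 - 1*540 = 1/3233817 - 540 = -1746261179/3233817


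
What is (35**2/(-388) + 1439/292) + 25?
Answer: 379129/14162 ≈ 26.771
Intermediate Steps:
(35**2/(-388) + 1439/292) + 25 = (1225*(-1/388) + 1439*(1/292)) + 25 = (-1225/388 + 1439/292) + 25 = 25079/14162 + 25 = 379129/14162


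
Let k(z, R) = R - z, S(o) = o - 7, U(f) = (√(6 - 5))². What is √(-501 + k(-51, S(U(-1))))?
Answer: 2*I*√114 ≈ 21.354*I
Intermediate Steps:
U(f) = 1 (U(f) = (√1)² = 1² = 1)
S(o) = -7 + o
√(-501 + k(-51, S(U(-1)))) = √(-501 + ((-7 + 1) - 1*(-51))) = √(-501 + (-6 + 51)) = √(-501 + 45) = √(-456) = 2*I*√114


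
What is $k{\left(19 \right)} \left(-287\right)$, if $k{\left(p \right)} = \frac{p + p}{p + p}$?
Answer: $-287$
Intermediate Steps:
$k{\left(p \right)} = 1$ ($k{\left(p \right)} = \frac{2 p}{2 p} = 2 p \frac{1}{2 p} = 1$)
$k{\left(19 \right)} \left(-287\right) = 1 \left(-287\right) = -287$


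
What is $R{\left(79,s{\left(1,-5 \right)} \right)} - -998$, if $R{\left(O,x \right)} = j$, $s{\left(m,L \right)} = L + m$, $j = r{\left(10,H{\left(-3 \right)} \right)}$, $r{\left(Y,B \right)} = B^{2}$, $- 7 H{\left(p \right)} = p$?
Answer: $\frac{48911}{49} \approx 998.18$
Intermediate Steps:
$H{\left(p \right)} = - \frac{p}{7}$
$j = \frac{9}{49}$ ($j = \left(\left(- \frac{1}{7}\right) \left(-3\right)\right)^{2} = \left(\frac{3}{7}\right)^{2} = \frac{9}{49} \approx 0.18367$)
$R{\left(O,x \right)} = \frac{9}{49}$
$R{\left(79,s{\left(1,-5 \right)} \right)} - -998 = \frac{9}{49} - -998 = \frac{9}{49} + 998 = \frac{48911}{49}$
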